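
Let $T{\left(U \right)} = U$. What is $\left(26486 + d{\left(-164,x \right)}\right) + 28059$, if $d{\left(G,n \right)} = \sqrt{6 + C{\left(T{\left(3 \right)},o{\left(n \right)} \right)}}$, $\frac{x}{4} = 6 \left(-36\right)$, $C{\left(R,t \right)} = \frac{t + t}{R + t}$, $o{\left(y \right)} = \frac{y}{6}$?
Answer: $54545 + \frac{3 \sqrt{1974}}{47} \approx 54548.0$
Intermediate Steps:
$o{\left(y \right)} = \frac{y}{6}$ ($o{\left(y \right)} = y \frac{1}{6} = \frac{y}{6}$)
$C{\left(R,t \right)} = \frac{2 t}{R + t}$
$x = -864$ ($x = 4 \cdot 6 \left(-36\right) = 4 \left(-216\right) = -864$)
$d{\left(G,n \right)} = \sqrt{6 + \frac{n}{3 \left(3 + \frac{n}{6}\right)}}$ ($d{\left(G,n \right)} = \sqrt{6 + \frac{2 \frac{n}{6}}{3 + \frac{n}{6}}} = \sqrt{6 + \frac{n}{3 \left(3 + \frac{n}{6}\right)}}$)
$\left(26486 + d{\left(-164,x \right)}\right) + 28059 = \left(26486 + 2 \sqrt{\frac{27 + 2 \left(-864\right)}{18 - 864}}\right) + 28059 = \left(26486 + 2 \sqrt{\frac{27 - 1728}{-846}}\right) + 28059 = \left(26486 + 2 \sqrt{\left(- \frac{1}{846}\right) \left(-1701\right)}\right) + 28059 = \left(26486 + 2 \sqrt{\frac{189}{94}}\right) + 28059 = \left(26486 + 2 \frac{3 \sqrt{1974}}{94}\right) + 28059 = \left(26486 + \frac{3 \sqrt{1974}}{47}\right) + 28059 = 54545 + \frac{3 \sqrt{1974}}{47}$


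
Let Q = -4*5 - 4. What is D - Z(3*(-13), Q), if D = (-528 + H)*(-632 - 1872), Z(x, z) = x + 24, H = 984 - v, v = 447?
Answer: -22521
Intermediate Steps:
H = 537 (H = 984 - 1*447 = 984 - 447 = 537)
Q = -24 (Q = -20 - 4 = -24)
Z(x, z) = 24 + x
D = -22536 (D = (-528 + 537)*(-632 - 1872) = 9*(-2504) = -22536)
D - Z(3*(-13), Q) = -22536 - (24 + 3*(-13)) = -22536 - (24 - 39) = -22536 - 1*(-15) = -22536 + 15 = -22521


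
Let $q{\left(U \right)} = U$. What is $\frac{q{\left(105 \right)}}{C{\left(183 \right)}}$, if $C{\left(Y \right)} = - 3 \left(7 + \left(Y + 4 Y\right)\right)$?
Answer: $- \frac{35}{922} \approx -0.037961$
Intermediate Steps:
$C{\left(Y \right)} = -21 - 15 Y$ ($C{\left(Y \right)} = - 3 \left(7 + 5 Y\right) = -21 - 15 Y$)
$\frac{q{\left(105 \right)}}{C{\left(183 \right)}} = \frac{105}{-21 - 2745} = \frac{105}{-2766} = 105 \left(- \frac{1}{2766}\right) = - \frac{35}{922}$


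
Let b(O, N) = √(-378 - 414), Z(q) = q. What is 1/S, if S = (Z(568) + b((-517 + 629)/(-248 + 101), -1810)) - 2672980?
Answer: -222701/595148824878 - I*√22/1190297649756 ≈ -3.7419e-7 - 3.9405e-12*I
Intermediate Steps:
b(O, N) = 6*I*√22 (b(O, N) = √(-792) = 6*I*√22)
S = -2672412 + 6*I*√22 (S = (568 + 6*I*√22) - 2672980 = -2672412 + 6*I*√22 ≈ -2.6724e+6 + 28.142*I)
1/S = 1/(-2672412 + 6*I*√22)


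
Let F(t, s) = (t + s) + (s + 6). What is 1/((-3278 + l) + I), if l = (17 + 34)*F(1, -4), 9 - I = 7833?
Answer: -1/11153 ≈ -8.9662e-5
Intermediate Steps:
F(t, s) = 6 + t + 2*s (F(t, s) = (s + t) + (6 + s) = 6 + t + 2*s)
I = -7824 (I = 9 - 1*7833 = 9 - 7833 = -7824)
l = -51 (l = (17 + 34)*(6 + 1 + 2*(-4)) = 51*(6 + 1 - 8) = 51*(-1) = -51)
1/((-3278 + l) + I) = 1/((-3278 - 51) - 7824) = 1/(-3329 - 7824) = 1/(-11153) = -1/11153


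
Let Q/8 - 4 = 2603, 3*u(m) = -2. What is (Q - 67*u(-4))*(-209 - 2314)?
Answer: -52732382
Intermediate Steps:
u(m) = -⅔ (u(m) = (⅓)*(-2) = -⅔)
Q = 20856 (Q = 32 + 8*2603 = 32 + 20824 = 20856)
(Q - 67*u(-4))*(-209 - 2314) = (20856 - 67*(-⅔))*(-209 - 2314) = (20856 + 134/3)*(-2523) = (62702/3)*(-2523) = -52732382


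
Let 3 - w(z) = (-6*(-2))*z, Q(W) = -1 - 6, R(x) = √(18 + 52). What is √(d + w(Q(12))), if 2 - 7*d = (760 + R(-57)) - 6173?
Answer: √(42168 - 7*√70)/7 ≈ 29.315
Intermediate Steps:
R(x) = √70
Q(W) = -7
d = 5415/7 - √70/7 (d = 2/7 - ((760 + √70) - 6173)/7 = 2/7 - (-5413 + √70)/7 = 2/7 + (5413/7 - √70/7) = 5415/7 - √70/7 ≈ 772.38)
w(z) = 3 - 12*z (w(z) = 3 - (-6*(-2))*z = 3 - 12*z)
√(d + w(Q(12))) = √((5415/7 - √70/7) + (3 - 12*(-7))) = √((5415/7 - √70/7) + (3 + 84)) = √((5415/7 - √70/7) + 87) = √(6024/7 - √70/7)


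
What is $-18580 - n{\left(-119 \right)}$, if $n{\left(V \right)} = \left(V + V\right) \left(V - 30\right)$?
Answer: $-54042$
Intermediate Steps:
$n{\left(V \right)} = 2 V \left(-30 + V\right)$
$-18580 - n{\left(-119 \right)} = -18580 - 2 \left(-119\right) \left(-30 - 119\right) = -18580 - 2 \left(-119\right) \left(-149\right) = -18580 - 35462 = -54042$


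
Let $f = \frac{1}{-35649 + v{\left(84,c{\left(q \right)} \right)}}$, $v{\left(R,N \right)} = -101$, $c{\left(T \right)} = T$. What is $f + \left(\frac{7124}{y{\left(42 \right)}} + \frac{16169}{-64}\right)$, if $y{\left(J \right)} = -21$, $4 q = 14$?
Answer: $- \frac{14219295047}{24024000} \approx -591.88$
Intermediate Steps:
$q = \frac{7}{2}$ ($q = \frac{1}{4} \cdot 14 = \frac{7}{2} \approx 3.5$)
$f = - \frac{1}{35750}$ ($f = \frac{1}{-35649 - 101} = \frac{1}{-35750} = - \frac{1}{35750} \approx -2.7972 \cdot 10^{-5}$)
$f + \left(\frac{7124}{y{\left(42 \right)}} + \frac{16169}{-64}\right) = - \frac{1}{35750} + \left(\frac{7124}{-21} + \frac{16169}{-64}\right) = - \frac{1}{35750} + \left(7124 \left(- \frac{1}{21}\right) + 16169 \left(- \frac{1}{64}\right)\right) = - \frac{1}{35750} - \frac{795485}{1344} = - \frac{14219295047}{24024000}$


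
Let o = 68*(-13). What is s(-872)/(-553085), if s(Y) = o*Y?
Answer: -59296/42545 ≈ -1.3937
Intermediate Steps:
o = -884
s(Y) = -884*Y
s(-872)/(-553085) = -884*(-872)/(-553085) = 770848*(-1/553085) = -59296/42545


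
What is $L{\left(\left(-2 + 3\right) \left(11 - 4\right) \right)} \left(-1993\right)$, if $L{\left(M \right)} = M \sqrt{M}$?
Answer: $- 13951 \sqrt{7} \approx -36911.0$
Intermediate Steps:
$L{\left(M \right)} = M^{\frac{3}{2}}$
$L{\left(\left(-2 + 3\right) \left(11 - 4\right) \right)} \left(-1993\right) = \left(\left(-2 + 3\right) \left(11 - 4\right)\right)^{\frac{3}{2}} \left(-1993\right) = \left(1 \cdot 7\right)^{\frac{3}{2}} \left(-1993\right) = 7^{\frac{3}{2}} \left(-1993\right) = 7 \sqrt{7} \left(-1993\right) = - 13951 \sqrt{7}$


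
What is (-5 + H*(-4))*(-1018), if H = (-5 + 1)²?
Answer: 70242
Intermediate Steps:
H = 16 (H = (-4)² = 16)
(-5 + H*(-4))*(-1018) = (-5 + 16*(-4))*(-1018) = (-5 - 64)*(-1018) = -69*(-1018) = 70242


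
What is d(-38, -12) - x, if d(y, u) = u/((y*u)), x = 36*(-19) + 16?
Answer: 25383/38 ≈ 667.97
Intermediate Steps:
x = -668 (x = -684 + 16 = -668)
d(y, u) = 1/y (d(y, u) = u/((u*y)) = u*(1/(u*y)) = 1/y)
d(-38, -12) - x = 1/(-38) - 1*(-668) = -1/38 + 668 = 25383/38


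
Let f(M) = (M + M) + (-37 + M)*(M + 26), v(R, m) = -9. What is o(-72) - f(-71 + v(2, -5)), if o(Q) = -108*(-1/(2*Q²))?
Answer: -591167/96 ≈ -6158.0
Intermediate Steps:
o(Q) = 54/Q² (o(Q) = -108*(-1/(2*Q²)) = -(-54)/Q² = 54/Q²)
f(M) = 2*M + (-37 + M)*(26 + M)
o(-72) - f(-71 + v(2, -5)) = 54/(-72)² - (-962 + (-71 - 9)² - 9*(-71 - 9)) = 54*(1/5184) - (-962 + (-80)² - 9*(-80)) = 1/96 - (-962 + 6400 + 720) = 1/96 - 1*6158 = 1/96 - 6158 = -591167/96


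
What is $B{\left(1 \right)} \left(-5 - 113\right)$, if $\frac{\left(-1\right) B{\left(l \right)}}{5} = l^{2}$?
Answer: $590$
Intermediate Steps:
$B{\left(l \right)} = - 5 l^{2}$
$B{\left(1 \right)} \left(-5 - 113\right) = - 5 \cdot 1^{2} \left(-5 - 113\right) = \left(-5\right) 1 \left(-118\right) = \left(-5\right) \left(-118\right) = 590$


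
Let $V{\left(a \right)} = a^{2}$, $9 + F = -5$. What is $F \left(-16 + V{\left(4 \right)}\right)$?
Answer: $0$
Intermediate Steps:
$F = -14$ ($F = -9 - 5 = -14$)
$F \left(-16 + V{\left(4 \right)}\right) = - 14 \left(-16 + 4^{2}\right) = - 14 \left(-16 + 16\right) = \left(-14\right) 0 = 0$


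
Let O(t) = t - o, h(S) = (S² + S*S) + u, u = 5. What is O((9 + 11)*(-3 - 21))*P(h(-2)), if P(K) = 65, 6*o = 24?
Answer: -31460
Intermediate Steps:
o = 4 (o = (⅙)*24 = 4)
h(S) = 5 + 2*S² (h(S) = (S² + S*S) + 5 = (S² + S²) + 5 = 2*S² + 5 = 5 + 2*S²)
O(t) = -4 + t (O(t) = t - 1*4 = t - 4 = -4 + t)
O((9 + 11)*(-3 - 21))*P(h(-2)) = (-4 + (9 + 11)*(-3 - 21))*65 = (-4 + 20*(-24))*65 = (-4 - 480)*65 = -484*65 = -31460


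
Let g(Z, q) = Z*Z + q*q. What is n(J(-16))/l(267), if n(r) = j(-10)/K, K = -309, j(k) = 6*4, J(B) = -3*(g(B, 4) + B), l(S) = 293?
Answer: -8/30179 ≈ -0.00026509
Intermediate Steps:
g(Z, q) = Z² + q²
J(B) = -48 - 3*B - 3*B² (J(B) = -3*((B² + 4²) + B) = -3*((B² + 16) + B) = -3*((16 + B²) + B) = -3*(16 + B + B²) = -48 - 3*B - 3*B²)
j(k) = 24
n(r) = -8/103 (n(r) = 24/(-309) = 24*(-1/309) = -8/103)
n(J(-16))/l(267) = -8/103/293 = -8/103*1/293 = -8/30179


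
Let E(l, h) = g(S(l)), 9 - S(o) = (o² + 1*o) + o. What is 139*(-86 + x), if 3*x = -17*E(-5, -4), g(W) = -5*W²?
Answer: 129826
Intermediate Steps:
S(o) = 9 - o² - 2*o (S(o) = 9 - ((o² + 1*o) + o) = 9 - ((o² + o) + o) = 9 - ((o + o²) + o) = 9 - (o² + 2*o) = 9 + (-o² - 2*o) = 9 - o² - 2*o)
E(l, h) = -5*(9 - l² - 2*l)²
x = 1020 (x = (-(-85)*(-9 + (-5)² + 2*(-5))²)/3 = (-(-85)*(-9 + 25 - 10)²)/3 = (-(-85)*6²)/3 = (-(-85)*36)/3 = (-17*(-180))/3 = (⅓)*3060 = 1020)
139*(-86 + x) = 139*(-86 + 1020) = 139*934 = 129826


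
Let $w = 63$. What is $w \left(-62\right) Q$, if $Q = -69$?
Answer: $269514$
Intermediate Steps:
$w \left(-62\right) Q = 63 \left(-62\right) \left(-69\right) = \left(-3906\right) \left(-69\right) = 269514$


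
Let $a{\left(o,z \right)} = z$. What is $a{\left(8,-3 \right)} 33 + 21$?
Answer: $-78$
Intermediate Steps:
$a{\left(8,-3 \right)} 33 + 21 = \left(-3\right) 33 + 21 = -99 + 21 = -78$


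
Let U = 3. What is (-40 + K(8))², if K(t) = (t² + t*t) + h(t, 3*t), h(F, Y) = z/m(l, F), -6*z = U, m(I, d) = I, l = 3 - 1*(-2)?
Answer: 772641/100 ≈ 7726.4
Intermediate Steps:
l = 5 (l = 3 + 2 = 5)
z = -½ (z = -⅙*3 = -½ ≈ -0.50000)
h(F, Y) = -⅒ (h(F, Y) = -½/5 = -½*⅕ = -⅒)
K(t) = -⅒ + 2*t² (K(t) = (t² + t*t) - ⅒ = (t² + t²) - ⅒ = 2*t² - ⅒ = -⅒ + 2*t²)
(-40 + K(8))² = (-40 + (-⅒ + 2*8²))² = (-40 + (-⅒ + 2*64))² = (-40 + (-⅒ + 128))² = (-40 + 1279/10)² = (879/10)² = 772641/100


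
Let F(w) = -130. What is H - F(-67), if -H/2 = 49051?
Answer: -97972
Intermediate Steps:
H = -98102 (H = -2*49051 = -98102)
H - F(-67) = -98102 - 1*(-130) = -98102 + 130 = -97972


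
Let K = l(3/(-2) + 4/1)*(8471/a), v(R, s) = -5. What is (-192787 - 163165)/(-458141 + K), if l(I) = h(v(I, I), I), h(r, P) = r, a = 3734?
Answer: 1329124768/1710740849 ≈ 0.77693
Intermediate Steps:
l(I) = -5
K = -42355/3734 ≈ -11.343
(-192787 - 163165)/(-458141 + K) = (-192787 - 163165)/(-458141 - 42355/3734) = -355952/(-1710740849/3734) = -355952*(-3734/1710740849) = 1329124768/1710740849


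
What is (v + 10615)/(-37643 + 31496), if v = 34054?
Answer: -44669/6147 ≈ -7.2668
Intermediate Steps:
(v + 10615)/(-37643 + 31496) = (34054 + 10615)/(-37643 + 31496) = 44669/(-6147) = 44669*(-1/6147) = -44669/6147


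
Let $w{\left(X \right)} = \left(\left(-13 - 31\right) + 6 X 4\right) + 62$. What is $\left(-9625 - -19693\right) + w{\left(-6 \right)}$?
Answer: $9942$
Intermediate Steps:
$w{\left(X \right)} = 18 + 24 X$ ($w{\left(X \right)} = \left(-44 + 24 X\right) + 62 = 18 + 24 X$)
$\left(-9625 - -19693\right) + w{\left(-6 \right)} = \left(-9625 - -19693\right) + \left(18 + 24 \left(-6\right)\right) = \left(-9625 + 19693\right) + \left(18 - 144\right) = 10068 - 126 = 9942$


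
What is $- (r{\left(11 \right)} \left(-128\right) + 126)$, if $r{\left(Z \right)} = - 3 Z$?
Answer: $-4350$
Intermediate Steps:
$- (r{\left(11 \right)} \left(-128\right) + 126) = - (\left(-3\right) 11 \left(-128\right) + 126) = - (\left(-33\right) \left(-128\right) + 126) = - (4224 + 126) = \left(-1\right) 4350 = -4350$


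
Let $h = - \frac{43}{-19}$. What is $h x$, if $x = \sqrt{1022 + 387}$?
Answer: $\frac{43 \sqrt{1409}}{19} \approx 84.951$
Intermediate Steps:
$h = \frac{43}{19}$ ($h = \left(-43\right) \left(- \frac{1}{19}\right) = \frac{43}{19} \approx 2.2632$)
$x = \sqrt{1409} \approx 37.537$
$h x = \frac{43 \sqrt{1409}}{19}$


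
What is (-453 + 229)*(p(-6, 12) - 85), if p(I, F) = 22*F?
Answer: -40096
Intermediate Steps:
(-453 + 229)*(p(-6, 12) - 85) = (-453 + 229)*(22*12 - 85) = -224*(264 - 85) = -224*179 = -40096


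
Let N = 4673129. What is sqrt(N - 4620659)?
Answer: 3*sqrt(5830) ≈ 229.06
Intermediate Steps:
sqrt(N - 4620659) = sqrt(4673129 - 4620659) = sqrt(52470) = 3*sqrt(5830)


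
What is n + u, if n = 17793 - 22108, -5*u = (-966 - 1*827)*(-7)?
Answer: -34126/5 ≈ -6825.2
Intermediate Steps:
u = -12551/5 (u = -(-966 - 1*827)*(-7)/5 = -(-966 - 827)*(-7)/5 = -(-1793)*(-7)/5 = -⅕*12551 = -12551/5 ≈ -2510.2)
n = -4315
n + u = -4315 - 12551/5 = -34126/5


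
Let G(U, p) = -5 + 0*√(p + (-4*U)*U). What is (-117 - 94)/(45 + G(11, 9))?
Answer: -211/40 ≈ -5.2750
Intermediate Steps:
G(U, p) = -5 (G(U, p) = -5 + 0*√(p - 4*U²) = -5 + 0 = -5)
(-117 - 94)/(45 + G(11, 9)) = (-117 - 94)/(45 - 5) = -211/40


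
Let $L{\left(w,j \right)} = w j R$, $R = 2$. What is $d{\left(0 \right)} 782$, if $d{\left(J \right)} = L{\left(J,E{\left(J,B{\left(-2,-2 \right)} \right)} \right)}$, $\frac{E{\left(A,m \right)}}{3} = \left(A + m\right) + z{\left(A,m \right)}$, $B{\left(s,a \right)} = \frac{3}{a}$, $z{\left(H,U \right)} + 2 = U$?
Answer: $0$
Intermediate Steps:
$z{\left(H,U \right)} = -2 + U$
$E{\left(A,m \right)} = -6 + 3 A + 6 m$ ($E{\left(A,m \right)} = 3 \left(\left(A + m\right) + \left(-2 + m\right)\right) = 3 \left(-2 + A + 2 m\right) = -6 + 3 A + 6 m$)
$L{\left(w,j \right)} = 2 j w$ ($L{\left(w,j \right)} = w j 2 = j w 2 = 2 j w$)
$d{\left(J \right)} = 2 J \left(-15 + 3 J\right)$ ($d{\left(J \right)} = 2 \left(-6 + 3 J + 6 \frac{3}{-2}\right) J = 2 \left(-6 + 3 J + 6 \cdot 3 \left(- \frac{1}{2}\right)\right) J = 2 \left(-6 + 3 J + 6 \left(- \frac{3}{2}\right)\right) J = 2 \left(-6 + 3 J - 9\right) J = 2 \left(-15 + 3 J\right) J = 2 J \left(-15 + 3 J\right)$)
$d{\left(0 \right)} 782 = 6 \cdot 0 \left(-5 + 0\right) 782 = 6 \cdot 0 \left(-5\right) 782 = 0 \cdot 782 = 0$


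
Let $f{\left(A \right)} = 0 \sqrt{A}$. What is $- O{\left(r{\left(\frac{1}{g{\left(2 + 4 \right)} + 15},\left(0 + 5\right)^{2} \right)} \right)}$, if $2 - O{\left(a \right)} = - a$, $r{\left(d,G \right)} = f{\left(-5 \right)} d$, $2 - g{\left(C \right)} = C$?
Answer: $-2$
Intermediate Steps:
$f{\left(A \right)} = 0$
$g{\left(C \right)} = 2 - C$
$r{\left(d,G \right)} = 0$ ($r{\left(d,G \right)} = 0 d = 0$)
$O{\left(a \right)} = 2 + a$ ($O{\left(a \right)} = 2 - - a = 2 + a$)
$- O{\left(r{\left(\frac{1}{g{\left(2 + 4 \right)} + 15},\left(0 + 5\right)^{2} \right)} \right)} = - (2 + 0) = \left(-1\right) 2 = -2$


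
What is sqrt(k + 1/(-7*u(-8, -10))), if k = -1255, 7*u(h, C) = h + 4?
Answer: I*sqrt(5019)/2 ≈ 35.422*I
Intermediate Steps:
u(h, C) = 4/7 + h/7 (u(h, C) = (h + 4)/7 = (4 + h)/7 = 4/7 + h/7)
sqrt(k + 1/(-7*u(-8, -10))) = sqrt(-1255 + 1/(-7*(4/7 + (1/7)*(-8)))) = sqrt(-1255 + 1/(-7*(4/7 - 8/7))) = sqrt(-1255 + 1/(-7*(-4/7))) = sqrt(-1255 + 1/4) = sqrt(-5019/4) = I*sqrt(5019)/2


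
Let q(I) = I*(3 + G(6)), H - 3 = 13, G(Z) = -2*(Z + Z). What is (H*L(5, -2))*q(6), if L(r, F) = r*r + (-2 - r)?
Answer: -36288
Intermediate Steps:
G(Z) = -4*Z
H = 16 (H = 3 + 13 = 16)
q(I) = -21*I (q(I) = I*(3 - 4*6) = I*(3 - 24) = I*(-21) = -21*I)
L(r, F) = -2 + r**2 - r (L(r, F) = r**2 + (-2 - r) = -2 + r**2 - r)
(H*L(5, -2))*q(6) = (16*(-2 + 5**2 - 1*5))*(-21*6) = (16*(-2 + 25 - 5))*(-126) = (16*18)*(-126) = 288*(-126) = -36288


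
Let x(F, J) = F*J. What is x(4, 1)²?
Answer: 16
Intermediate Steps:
x(4, 1)² = (4*1)² = 4² = 16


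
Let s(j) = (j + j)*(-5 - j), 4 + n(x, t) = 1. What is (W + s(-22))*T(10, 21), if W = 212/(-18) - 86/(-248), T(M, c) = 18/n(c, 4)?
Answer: 847525/186 ≈ 4556.6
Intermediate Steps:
n(x, t) = -3 (n(x, t) = -4 + 1 = -3)
T(M, c) = -6 (T(M, c) = 18/(-3) = 18*(-1/3) = -6)
s(j) = 2*j*(-5 - j) (s(j) = (2*j)*(-5 - j) = 2*j*(-5 - j))
W = -12757/1116 (W = 212*(-1/18) - 86*(-1/248) = -106/9 + 43/124 = -12757/1116 ≈ -11.431)
(W + s(-22))*T(10, 21) = (-12757/1116 - 2*(-22)*(5 - 22))*(-6) = (-12757/1116 - 2*(-22)*(-17))*(-6) = (-12757/1116 - 748)*(-6) = -847525/1116*(-6) = 847525/186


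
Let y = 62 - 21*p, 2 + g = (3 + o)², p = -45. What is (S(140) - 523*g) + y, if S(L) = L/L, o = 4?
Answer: -23573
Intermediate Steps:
S(L) = 1
g = 47 (g = -2 + (3 + 4)² = -2 + 7² = -2 + 49 = 47)
y = 1007 (y = 62 - 21*(-45) = 62 + 945 = 1007)
(S(140) - 523*g) + y = (1 - 523*47) + 1007 = (1 - 24581) + 1007 = -24580 + 1007 = -23573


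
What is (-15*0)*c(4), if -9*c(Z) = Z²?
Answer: 0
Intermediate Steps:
c(Z) = -Z²/9
(-15*0)*c(4) = (-15*0)*(-⅑*4²) = 0*(-⅑*16) = 0*(-16/9) = 0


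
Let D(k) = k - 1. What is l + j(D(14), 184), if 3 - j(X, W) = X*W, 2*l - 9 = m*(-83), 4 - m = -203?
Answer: -10975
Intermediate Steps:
m = 207 (m = 4 - 1*(-203) = 4 + 203 = 207)
D(k) = -1 + k
l = -8586 (l = 9/2 + (207*(-83))/2 = 9/2 + (½)*(-17181) = 9/2 - 17181/2 = -8586)
j(X, W) = 3 - W*X (j(X, W) = 3 - X*W = 3 - W*X)
l + j(D(14), 184) = -8586 + (3 - 1*184*(-1 + 14)) = -8586 + (3 - 1*184*13) = -8586 + (3 - 2392) = -8586 - 2389 = -10975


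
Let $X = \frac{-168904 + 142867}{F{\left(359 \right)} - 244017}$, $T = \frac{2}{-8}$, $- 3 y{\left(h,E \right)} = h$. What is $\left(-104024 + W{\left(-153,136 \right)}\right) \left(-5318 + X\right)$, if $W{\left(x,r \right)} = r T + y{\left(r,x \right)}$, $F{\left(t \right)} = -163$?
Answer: $\frac{40554178152893}{73254} \approx 5.5361 \cdot 10^{8}$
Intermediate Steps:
$y{\left(h,E \right)} = - \frac{h}{3}$
$T = - \frac{1}{4}$ ($T = 2 \left(- \frac{1}{8}\right) = - \frac{1}{4} \approx -0.25$)
$X = \frac{26037}{244180}$ ($X = \frac{-168904 + 142867}{-163 - 244017} = - \frac{26037}{-244180} = \left(-26037\right) \left(- \frac{1}{244180}\right) = \frac{26037}{244180} \approx 0.10663$)
$W{\left(x,r \right)} = - \frac{7 r}{12}$ ($W{\left(x,r \right)} = r \left(- \frac{1}{4}\right) - \frac{r}{3} = - \frac{r}{4} - \frac{r}{3} = - \frac{7 r}{12}$)
$\left(-104024 + W{\left(-153,136 \right)}\right) \left(-5318 + X\right) = \left(-104024 - \frac{238}{3}\right) \left(-5318 + \frac{26037}{244180}\right) = \left(-104024 - \frac{238}{3}\right) \left(- \frac{1298523203}{244180}\right) = \left(- \frac{312310}{3}\right) \left(- \frac{1298523203}{244180}\right) = \frac{40554178152893}{73254}$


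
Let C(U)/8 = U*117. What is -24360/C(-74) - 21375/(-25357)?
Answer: 87425605/73180302 ≈ 1.1947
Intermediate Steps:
C(U) = 936*U (C(U) = 8*(U*117) = 8*(117*U) = 936*U)
-24360/C(-74) - 21375/(-25357) = -24360/(936*(-74)) - 21375/(-25357) = -24360/(-69264) - 21375*(-1/25357) = -24360*(-1/69264) + 21375/25357 = 1015/2886 + 21375/25357 = 87425605/73180302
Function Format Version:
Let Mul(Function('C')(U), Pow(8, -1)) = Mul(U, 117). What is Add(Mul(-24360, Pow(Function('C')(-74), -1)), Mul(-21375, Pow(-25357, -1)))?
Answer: Rational(87425605, 73180302) ≈ 1.1947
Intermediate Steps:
Function('C')(U) = Mul(936, U) (Function('C')(U) = Mul(8, Mul(U, 117)) = Mul(8, Mul(117, U)) = Mul(936, U))
Add(Mul(-24360, Pow(Function('C')(-74), -1)), Mul(-21375, Pow(-25357, -1))) = Add(Mul(-24360, Pow(Mul(936, -74), -1)), Mul(-21375, Pow(-25357, -1))) = Add(Mul(-24360, Pow(-69264, -1)), Mul(-21375, Rational(-1, 25357))) = Add(Mul(-24360, Rational(-1, 69264)), Rational(21375, 25357)) = Add(Rational(1015, 2886), Rational(21375, 25357)) = Rational(87425605, 73180302)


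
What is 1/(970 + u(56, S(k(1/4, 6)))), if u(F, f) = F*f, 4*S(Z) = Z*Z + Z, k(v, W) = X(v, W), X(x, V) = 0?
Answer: 1/970 ≈ 0.0010309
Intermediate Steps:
k(v, W) = 0
S(Z) = Z/4 + Z²/4 (S(Z) = (Z*Z + Z)/4 = (Z² + Z)/4 = (Z + Z²)/4 = Z/4 + Z²/4)
1/(970 + u(56, S(k(1/4, 6)))) = 1/(970 + 56*((¼)*0*(1 + 0))) = 1/(970 + 56*((¼)*0*1)) = 1/(970 + 56*0) = 1/(970 + 0) = 1/970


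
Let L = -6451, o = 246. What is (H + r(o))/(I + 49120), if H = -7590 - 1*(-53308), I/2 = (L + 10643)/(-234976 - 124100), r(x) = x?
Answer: 1031535579/1102362796 ≈ 0.93575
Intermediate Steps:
I = -2096/89769 (I = 2*((-6451 + 10643)/(-234976 - 124100)) = 2*(4192/(-359076)) = 2*(4192*(-1/359076)) = 2*(-1048/89769) = -2096/89769 ≈ -0.023349)
H = 45718 (H = -7590 + 53308 = 45718)
(H + r(o))/(I + 49120) = (45718 + 246)/(-2096/89769 + 49120) = 45964/(4409451184/89769) = 45964*(89769/4409451184) = 1031535579/1102362796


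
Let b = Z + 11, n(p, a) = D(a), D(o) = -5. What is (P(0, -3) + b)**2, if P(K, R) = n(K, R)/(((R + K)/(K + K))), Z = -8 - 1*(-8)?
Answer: 121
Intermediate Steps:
n(p, a) = -5
Z = 0 (Z = -8 + 8 = 0)
P(K, R) = -10*K/(K + R) (P(K, R) = -5*(K + K)/(R + K) = -5*2*K/(K + R) = -10*K/(K + R))
b = 11 (b = 0 + 11 = 11)
(P(0, -3) + b)**2 = (-10*0/(0 - 3) + 11)**2 = (-10*0/(-3) + 11)**2 = (-10*0*(-1/3) + 11)**2 = (0 + 11)**2 = 11**2 = 121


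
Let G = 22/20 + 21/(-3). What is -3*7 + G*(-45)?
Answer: 489/2 ≈ 244.50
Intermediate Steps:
G = -59/10 (G = 22*(1/20) + 21*(-⅓) = 11/10 - 7 = -59/10 ≈ -5.9000)
-3*7 + G*(-45) = -3*7 - 59/10*(-45) = -21 + 531/2 = 489/2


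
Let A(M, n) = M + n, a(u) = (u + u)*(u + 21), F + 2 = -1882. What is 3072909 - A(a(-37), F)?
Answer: 3073609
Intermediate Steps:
F = -1884 (F = -2 - 1882 = -1884)
a(u) = 2*u*(21 + u) (a(u) = (2*u)*(21 + u) = 2*u*(21 + u))
3072909 - A(a(-37), F) = 3072909 - (2*(-37)*(21 - 37) - 1884) = 3072909 - (2*(-37)*(-16) - 1884) = 3072909 - (1184 - 1884) = 3072909 - 1*(-700) = 3072909 + 700 = 3073609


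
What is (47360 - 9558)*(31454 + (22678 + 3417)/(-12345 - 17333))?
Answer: 17643435517017/14839 ≈ 1.1890e+9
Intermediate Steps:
(47360 - 9558)*(31454 + (22678 + 3417)/(-12345 - 17333)) = 37802*(31454 + 26095/(-29678)) = 37802*(31454 + 26095*(-1/29678)) = 37802*(31454 - 26095/29678) = 37802*(933465717/29678) = 17643435517017/14839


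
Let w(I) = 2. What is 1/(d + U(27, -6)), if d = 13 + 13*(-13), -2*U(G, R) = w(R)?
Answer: -1/157 ≈ -0.0063694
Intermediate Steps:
U(G, R) = -1 (U(G, R) = -1/2*2 = -1)
d = -156 (d = 13 - 169 = -156)
1/(d + U(27, -6)) = 1/(-156 - 1) = 1/(-157) = -1/157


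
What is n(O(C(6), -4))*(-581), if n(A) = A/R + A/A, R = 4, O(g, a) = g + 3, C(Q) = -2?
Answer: -2905/4 ≈ -726.25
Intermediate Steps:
O(g, a) = 3 + g
n(A) = 1 + A/4 (n(A) = A/4 + A/A = A*(1/4) + 1 = A/4 + 1 = 1 + A/4)
n(O(C(6), -4))*(-581) = (1 + (3 - 2)/4)*(-581) = (1 + (1/4)*1)*(-581) = (1 + 1/4)*(-581) = (5/4)*(-581) = -2905/4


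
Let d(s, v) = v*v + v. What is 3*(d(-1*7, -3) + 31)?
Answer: 111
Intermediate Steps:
d(s, v) = v + v² (d(s, v) = v² + v = v + v²)
3*(d(-1*7, -3) + 31) = 3*(-3*(1 - 3) + 31) = 3*(-3*(-2) + 31) = 3*(6 + 31) = 3*37 = 111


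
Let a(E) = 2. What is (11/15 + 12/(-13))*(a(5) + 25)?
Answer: -333/65 ≈ -5.1231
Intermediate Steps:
(11/15 + 12/(-13))*(a(5) + 25) = (11/15 + 12/(-13))*(2 + 25) = (11*(1/15) + 12*(-1/13))*27 = (11/15 - 12/13)*27 = -37/195*27 = -333/65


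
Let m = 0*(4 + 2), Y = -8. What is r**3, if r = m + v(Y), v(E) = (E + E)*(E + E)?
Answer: 16777216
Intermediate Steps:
m = 0 (m = 0*6 = 0)
v(E) = 4*E**2 (v(E) = (2*E)*(2*E) = 4*E**2)
r = 256 (r = 0 + 4*(-8)**2 = 0 + 4*64 = 0 + 256 = 256)
r**3 = 256**3 = 16777216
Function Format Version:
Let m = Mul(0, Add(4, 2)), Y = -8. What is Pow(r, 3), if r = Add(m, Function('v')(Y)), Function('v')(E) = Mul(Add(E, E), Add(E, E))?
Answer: 16777216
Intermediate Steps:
m = 0 (m = Mul(0, 6) = 0)
Function('v')(E) = Mul(4, Pow(E, 2)) (Function('v')(E) = Mul(Mul(2, E), Mul(2, E)) = Mul(4, Pow(E, 2)))
r = 256 (r = Add(0, Mul(4, Pow(-8, 2))) = Add(0, Mul(4, 64)) = Add(0, 256) = 256)
Pow(r, 3) = Pow(256, 3) = 16777216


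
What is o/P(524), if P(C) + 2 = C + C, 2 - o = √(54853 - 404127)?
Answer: 1/523 - I*√349274/1046 ≈ 0.001912 - 0.565*I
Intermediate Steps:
o = 2 - I*√349274 (o = 2 - √(54853 - 404127) = 2 - √(-349274) = 2 - I*√349274 ≈ 2.0 - 590.99*I)
P(C) = -2 + 2*C (P(C) = -2 + (C + C) = -2 + 2*C)
o/P(524) = (2 - I*√349274)/(-2 + 2*524) = (2 - I*√349274)/(-2 + 1048) = (2 - I*√349274)/1046 = (2 - I*√349274)*(1/1046) = 1/523 - I*√349274/1046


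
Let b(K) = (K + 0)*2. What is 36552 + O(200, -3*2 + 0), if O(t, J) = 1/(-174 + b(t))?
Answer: 8260753/226 ≈ 36552.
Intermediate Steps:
b(K) = 2*K (b(K) = K*2 = 2*K)
O(t, J) = 1/(-174 + 2*t)
36552 + O(200, -3*2 + 0) = 36552 + 1/(2*(-87 + 200)) = 36552 + (1/2)/113 = 36552 + (1/2)*(1/113) = 36552 + 1/226 = 8260753/226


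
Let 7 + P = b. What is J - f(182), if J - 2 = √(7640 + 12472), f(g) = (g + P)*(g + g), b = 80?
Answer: -92818 + 4*√1257 ≈ -92676.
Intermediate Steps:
P = 73 (P = -7 + 80 = 73)
f(g) = 2*g*(73 + g) (f(g) = (g + 73)*(g + g) = (73 + g)*(2*g) = 2*g*(73 + g))
J = 2 + 4*√1257 (J = 2 + √(7640 + 12472) = 2 + √20112 = 2 + 4*√1257 ≈ 143.82)
J - f(182) = (2 + 4*√1257) - 2*182*(73 + 182) = (2 + 4*√1257) - 2*182*255 = (2 + 4*√1257) - 1*92820 = (2 + 4*√1257) - 92820 = -92818 + 4*√1257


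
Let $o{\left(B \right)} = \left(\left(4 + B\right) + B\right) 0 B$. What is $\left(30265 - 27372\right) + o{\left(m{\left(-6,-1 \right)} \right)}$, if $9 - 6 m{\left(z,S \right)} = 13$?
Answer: $2893$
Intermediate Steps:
$m{\left(z,S \right)} = - \frac{2}{3}$ ($m{\left(z,S \right)} = \frac{3}{2} - \frac{13}{6} = - \frac{2}{3}$)
$o{\left(B \right)} = 0$ ($o{\left(B \right)} = \left(4 + 2 B\right) 0 B = 0 B = 0$)
$\left(30265 - 27372\right) + o{\left(m{\left(-6,-1 \right)} \right)} = \left(30265 - 27372\right) + 0 = 2893 + 0 = 2893$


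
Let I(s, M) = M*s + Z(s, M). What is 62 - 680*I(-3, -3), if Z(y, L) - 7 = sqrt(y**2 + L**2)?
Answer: -10818 - 2040*sqrt(2) ≈ -13703.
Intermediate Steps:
Z(y, L) = 7 + sqrt(L**2 + y**2) (Z(y, L) = 7 + sqrt(y**2 + L**2) = 7 + sqrt(L**2 + y**2))
I(s, M) = 7 + sqrt(M**2 + s**2) + M*s (I(s, M) = M*s + (7 + sqrt(M**2 + s**2)) = 7 + sqrt(M**2 + s**2) + M*s)
62 - 680*I(-3, -3) = 62 - 680*(7 + sqrt((-3)**2 + (-3)**2) - 3*(-3)) = 62 - 680*(7 + sqrt(9 + 9) + 9) = 62 - 680*(7 + sqrt(18) + 9) = 62 - 680*(7 + 3*sqrt(2) + 9) = 62 - 680*(16 + 3*sqrt(2)) = 62 - 68*(160 + 30*sqrt(2)) = 62 + (-10880 - 2040*sqrt(2)) = -10818 - 2040*sqrt(2)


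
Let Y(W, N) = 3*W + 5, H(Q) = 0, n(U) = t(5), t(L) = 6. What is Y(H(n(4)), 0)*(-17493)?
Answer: -87465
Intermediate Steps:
n(U) = 6
Y(W, N) = 5 + 3*W
Y(H(n(4)), 0)*(-17493) = (5 + 3*0)*(-17493) = (5 + 0)*(-17493) = 5*(-17493) = -87465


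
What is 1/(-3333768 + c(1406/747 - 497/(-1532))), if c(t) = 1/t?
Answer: -2525251/8418599831364 ≈ -2.9996e-7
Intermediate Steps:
1/(-3333768 + c(1406/747 - 497/(-1532))) = 1/(-3333768 + 1/(1406/747 - 497/(-1532))) = 1/(-3333768 + 1/(1406*(1/747) - 497*(-1/1532))) = 1/(-3333768 + 1/(1406/747 + 497/1532)) = 1/(-3333768 + 1/(2525251/1144404)) = 1/(-3333768 + 1144404/2525251) = 1/(-8418599831364/2525251) = -2525251/8418599831364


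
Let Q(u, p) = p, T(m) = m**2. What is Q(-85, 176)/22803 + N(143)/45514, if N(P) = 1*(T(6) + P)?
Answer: 1099291/94350522 ≈ 0.011651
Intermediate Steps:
N(P) = 36 + P (N(P) = 1*(6**2 + P) = 1*(36 + P) = 36 + P)
Q(-85, 176)/22803 + N(143)/45514 = 176/22803 + (36 + 143)/45514 = 176*(1/22803) + 179*(1/45514) = 16/2073 + 179/45514 = 1099291/94350522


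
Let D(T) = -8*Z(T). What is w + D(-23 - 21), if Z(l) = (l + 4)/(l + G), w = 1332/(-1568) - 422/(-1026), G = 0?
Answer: -17056967/2212056 ≈ -7.7109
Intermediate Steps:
w = -88117/201096 (w = 1332*(-1/1568) - 422*(-1/1026) = -333/392 + 211/513 = -88117/201096 ≈ -0.43818)
Z(l) = (4 + l)/l (Z(l) = (l + 4)/(l + 0) = (4 + l)/l)
D(T) = -8*(4 + T)/T
w + D(-23 - 21) = -88117/201096 + (-8 - 32/(-23 - 21)) = -88117/201096 + (-8 - 32/(-44)) = -88117/201096 + (-8 - 32*(-1/44)) = -88117/201096 + (-8 + 8/11) = -88117/201096 - 80/11 = -17056967/2212056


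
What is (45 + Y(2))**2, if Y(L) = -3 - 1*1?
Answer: 1681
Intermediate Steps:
Y(L) = -4 (Y(L) = -3 - 1 = -4)
(45 + Y(2))**2 = (45 - 4)**2 = 41**2 = 1681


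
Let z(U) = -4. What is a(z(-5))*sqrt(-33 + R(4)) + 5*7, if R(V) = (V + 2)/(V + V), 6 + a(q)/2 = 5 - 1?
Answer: 35 - 2*I*sqrt(129) ≈ 35.0 - 22.716*I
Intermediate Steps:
a(q) = -4 (a(q) = -12 + 2*(5 - 1) = -12 + 2*4 = -12 + 8 = -4)
R(V) = (2 + V)/(2*V) (R(V) = (2 + V)/((2*V)) = (2 + V)*(1/(2*V)) = (2 + V)/(2*V))
a(z(-5))*sqrt(-33 + R(4)) + 5*7 = -4*sqrt(-33 + (1/2)*(2 + 4)/4) + 5*7 = -4*sqrt(-33 + (1/2)*(1/4)*6) + 35 = -4*sqrt(-33 + 3/4) + 35 = -2*I*sqrt(129) + 35 = 35 - 2*I*sqrt(129)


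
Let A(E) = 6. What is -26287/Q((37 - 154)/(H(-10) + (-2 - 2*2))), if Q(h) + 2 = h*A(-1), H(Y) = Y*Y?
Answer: 1235489/445 ≈ 2776.4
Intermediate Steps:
H(Y) = Y²
Q(h) = -2 + 6*h (Q(h) = -2 + h*6 = -2 + 6*h)
-26287/Q((37 - 154)/(H(-10) + (-2 - 2*2))) = -26287/(-2 + 6*((37 - 154)/((-10)² + (-2 - 2*2)))) = -26287/(-2 + 6*(-117/(100 + (-2 - 4)))) = -26287/(-2 + 6*(-117/(100 - 6))) = -26287/(-2 + 6*(-117/94)) = -26287/(-2 - 351/47) = -26287/(-445/47) = -26287*(-47/445) = 1235489/445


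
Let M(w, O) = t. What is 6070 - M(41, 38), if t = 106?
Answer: 5964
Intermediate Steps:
M(w, O) = 106
6070 - M(41, 38) = 6070 - 1*106 = 6070 - 106 = 5964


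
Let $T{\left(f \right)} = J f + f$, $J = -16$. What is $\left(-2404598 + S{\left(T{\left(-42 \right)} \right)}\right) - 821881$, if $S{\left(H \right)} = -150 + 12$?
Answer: $-3226617$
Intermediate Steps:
$T{\left(f \right)} = - 15 f$ ($T{\left(f \right)} = - 16 f + f = - 15 f$)
$S{\left(H \right)} = -138$
$\left(-2404598 + S{\left(T{\left(-42 \right)} \right)}\right) - 821881 = \left(-2404598 - 138\right) - 821881 = -2404736 - 821881 = -3226617$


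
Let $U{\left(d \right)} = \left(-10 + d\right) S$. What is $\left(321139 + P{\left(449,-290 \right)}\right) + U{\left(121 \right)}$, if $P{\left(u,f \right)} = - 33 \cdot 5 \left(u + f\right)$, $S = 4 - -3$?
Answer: $295681$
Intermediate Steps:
$S = 7$ ($S = 4 + 3 = 7$)
$P{\left(u,f \right)} = - 165 f - 165 u$ ($P{\left(u,f \right)} = - 33 \cdot 5 \left(f + u\right) = - 33 \left(5 f + 5 u\right) = - 165 f - 165 u$)
$U{\left(d \right)} = -70 + 7 d$ ($U{\left(d \right)} = \left(-10 + d\right) 7 = -70 + 7 d$)
$\left(321139 + P{\left(449,-290 \right)}\right) + U{\left(121 \right)} = \left(321139 - 26235\right) + \left(-70 + 7 \cdot 121\right) = \left(321139 + \left(47850 - 74085\right)\right) + \left(-70 + 847\right) = \left(321139 - 26235\right) + 777 = 294904 + 777 = 295681$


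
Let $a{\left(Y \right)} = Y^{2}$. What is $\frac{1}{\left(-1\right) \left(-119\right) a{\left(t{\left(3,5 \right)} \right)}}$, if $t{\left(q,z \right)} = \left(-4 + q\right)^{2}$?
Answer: $\frac{1}{119} \approx 0.0084034$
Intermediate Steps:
$\frac{1}{\left(-1\right) \left(-119\right) a{\left(t{\left(3,5 \right)} \right)}} = \frac{1}{\left(-1\right) \left(-119\right) \left(\left(-4 + 3\right)^{2}\right)^{2}} = \frac{1}{119 \left(\left(-1\right)^{2}\right)^{2}} = \frac{1}{119 \cdot 1^{2}} = \frac{1}{119 \cdot 1} = \frac{1}{119}$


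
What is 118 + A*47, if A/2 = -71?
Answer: -6556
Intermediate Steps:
A = -142 (A = 2*(-71) = -142)
118 + A*47 = 118 - 142*47 = 118 - 6674 = -6556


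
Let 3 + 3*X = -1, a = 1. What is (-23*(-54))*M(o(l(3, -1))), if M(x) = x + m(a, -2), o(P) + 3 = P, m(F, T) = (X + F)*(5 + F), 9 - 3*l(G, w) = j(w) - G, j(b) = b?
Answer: -828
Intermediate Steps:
X = -4/3 (X = -1 + (1/3)*(-1) = -1 - 1/3 = -4/3 ≈ -1.3333)
l(G, w) = 3 - w/3 + G/3 (l(G, w) = 3 - (w - G)/3 = 3 + (-w/3 + G/3) = 3 - w/3 + G/3)
m(F, T) = (5 + F)*(-4/3 + F) (m(F, T) = (-4/3 + F)*(5 + F) = (5 + F)*(-4/3 + F))
o(P) = -3 + P
M(x) = -2 + x (M(x) = x + (-20/3 + 1**2 + (11/3)*1) = x + (-20/3 + 1 + 11/3) = x - 2 = -2 + x)
(-23*(-54))*M(o(l(3, -1))) = (-23*(-54))*(-2 + (-3 + (3 - 1/3*(-1) + (1/3)*3))) = 1242*(-2 + (-3 + (3 + 1/3 + 1))) = 1242*(-2 + (-3 + 13/3)) = 1242*(-2 + 4/3) = 1242*(-2/3) = -828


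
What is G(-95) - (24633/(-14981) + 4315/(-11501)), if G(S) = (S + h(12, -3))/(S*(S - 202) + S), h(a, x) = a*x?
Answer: 9761702962749/4844977045720 ≈ 2.0148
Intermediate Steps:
G(S) = (-36 + S)/(S + S*(-202 + S)) (G(S) = (S + 12*(-3))/(S*(S - 202) + S) = (S - 36)/(S*(-202 + S) + S) = (-36 + S)/(S + S*(-202 + S)))
G(-95) - (24633/(-14981) + 4315/(-11501)) = (-36 - 95)/((-95)*(-201 - 95)) - (24633/(-14981) + 4315/(-11501)) = -1/95*(-131)/(-296) - (24633*(-1/14981) + 4315*(-1/11501)) = -1/95*(-1/296)*(-131) - (-24633/14981 - 4315/11501) = -131/28120 - 1*(-347947148/172296481) = -131/28120 + 347947148/172296481 = 9761702962749/4844977045720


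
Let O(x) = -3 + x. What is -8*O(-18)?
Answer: 168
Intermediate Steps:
-8*O(-18) = -8*(-3 - 18) = -8*(-21) = 168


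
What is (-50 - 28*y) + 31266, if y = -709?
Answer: 51068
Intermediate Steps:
(-50 - 28*y) + 31266 = (-50 - 28*(-709)) + 31266 = (-50 + 19852) + 31266 = 19802 + 31266 = 51068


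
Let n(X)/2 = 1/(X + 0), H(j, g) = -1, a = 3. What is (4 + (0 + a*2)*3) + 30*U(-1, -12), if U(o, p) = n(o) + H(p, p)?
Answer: -68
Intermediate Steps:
n(X) = 2/X (n(X) = 2/(X + 0) = 2/X)
U(o, p) = -1 + 2/o (U(o, p) = 2/o - 1 = -1 + 2/o)
(4 + (0 + a*2)*3) + 30*U(-1, -12) = (4 + (0 + 3*2)*3) + 30*((2 - 1*(-1))/(-1)) = (4 + (0 + 6)*3) + 30*(-(2 + 1)) = (4 + 6*3) + 30*(-1*3) = (4 + 18) + 30*(-3) = 22 - 90 = -68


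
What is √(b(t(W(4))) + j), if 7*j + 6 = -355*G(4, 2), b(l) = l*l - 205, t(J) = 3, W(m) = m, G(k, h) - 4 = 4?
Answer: I*√29526/7 ≈ 24.547*I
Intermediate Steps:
G(k, h) = 8 (G(k, h) = 4 + 4 = 8)
b(l) = -205 + l² (b(l) = l² - 205 = -205 + l²)
j = -2846/7 (j = -6/7 + (-355*8)/7 = -6/7 + (⅐)*(-2840) = -6/7 - 2840/7 = -2846/7 ≈ -406.57)
√(b(t(W(4))) + j) = √((-205 + 3²) - 2846/7) = √((-205 + 9) - 2846/7) = √(-196 - 2846/7) = √(-4218/7) = I*√29526/7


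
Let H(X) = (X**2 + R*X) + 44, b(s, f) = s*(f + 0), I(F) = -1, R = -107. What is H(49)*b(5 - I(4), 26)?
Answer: -436488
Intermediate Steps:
b(s, f) = f*s (b(s, f) = s*f = f*s)
H(X) = 44 + X**2 - 107*X (H(X) = (X**2 - 107*X) + 44 = 44 + X**2 - 107*X)
H(49)*b(5 - I(4), 26) = (44 + 49**2 - 107*49)*(26*(5 - 1*(-1))) = (44 + 2401 - 5243)*(26*(5 + 1)) = -72748*6 = -2798*156 = -436488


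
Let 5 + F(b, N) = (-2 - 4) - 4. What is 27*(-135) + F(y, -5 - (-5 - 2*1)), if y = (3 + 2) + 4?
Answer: -3660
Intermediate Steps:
y = 9 (y = 5 + 4 = 9)
F(b, N) = -15 (F(b, N) = -5 + ((-2 - 4) - 4) = -5 + (-6 - 4) = -5 - 10 = -15)
27*(-135) + F(y, -5 - (-5 - 2*1)) = 27*(-135) - 15 = -3645 - 15 = -3660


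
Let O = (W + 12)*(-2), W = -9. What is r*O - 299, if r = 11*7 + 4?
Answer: -785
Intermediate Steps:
O = -6 (O = (-9 + 12)*(-2) = 3*(-2) = -6)
r = 81 (r = 77 + 4 = 81)
r*O - 299 = 81*(-6) - 299 = -486 - 299 = -785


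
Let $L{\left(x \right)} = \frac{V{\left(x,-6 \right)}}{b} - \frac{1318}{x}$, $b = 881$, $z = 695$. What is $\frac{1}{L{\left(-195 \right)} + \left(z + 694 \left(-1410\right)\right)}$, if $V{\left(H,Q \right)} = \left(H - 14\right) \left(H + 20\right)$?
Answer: $- \frac{171795}{167980588492} \approx -1.0227 \cdot 10^{-6}$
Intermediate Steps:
$V{\left(H,Q \right)} = \left(-14 + H\right) \left(20 + H\right)$
$L{\left(x \right)} = - \frac{280}{881} - \frac{1318}{x} + \frac{x^{2}}{881} + \frac{6 x}{881}$ ($L{\left(x \right)} = \frac{-280 + x^{2} + 6 x}{881} - \frac{1318}{x} = \left(-280 + x^{2} + 6 x\right) \frac{1}{881} - \frac{1318}{x} = \left(- \frac{280}{881} + \frac{x^{2}}{881} + \frac{6 x}{881}\right) - \frac{1318}{x} = - \frac{280}{881} - \frac{1318}{x} + \frac{x^{2}}{881} + \frac{6 x}{881}$)
$\frac{1}{L{\left(-195 \right)} + \left(z + 694 \left(-1410\right)\right)} = \frac{1}{\frac{-1161158 - 195 \left(-280 + \left(-195\right)^{2} + 6 \left(-195\right)\right)}{881 \left(-195\right)} + \left(695 + 694 \left(-1410\right)\right)} = \frac{1}{\frac{1}{881} \left(- \frac{1}{195}\right) \left(-1161158 - 195 \left(-280 + 38025 - 1170\right)\right) + \left(695 - 978540\right)} = \frac{1}{\frac{1}{881} \left(- \frac{1}{195}\right) \left(-1161158 - 7132125\right) - 977845} = \frac{1}{\frac{1}{881} \left(- \frac{1}{195}\right) \left(-8293283\right) - 977845} = \frac{1}{\frac{8293283}{171795} - 977845} = \frac{1}{- \frac{167980588492}{171795}} = - \frac{171795}{167980588492}$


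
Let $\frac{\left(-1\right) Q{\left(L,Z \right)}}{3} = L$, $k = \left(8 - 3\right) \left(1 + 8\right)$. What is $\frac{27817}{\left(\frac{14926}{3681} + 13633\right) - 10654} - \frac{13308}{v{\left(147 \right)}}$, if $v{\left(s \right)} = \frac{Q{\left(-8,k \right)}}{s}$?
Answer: $- \frac{1789889640621}{21961250} \approx -81502.0$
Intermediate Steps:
$k = 45$ ($k = 5 \cdot 9 = 45$)
$Q{\left(L,Z \right)} = - 3 L$
$v{\left(s \right)} = \frac{24}{s}$ ($v{\left(s \right)} = \frac{\left(-3\right) \left(-8\right)}{s} = \frac{24}{s}$)
$\frac{27817}{\left(\frac{14926}{3681} + 13633\right) - 10654} - \frac{13308}{v{\left(147 \right)}} = \frac{27817}{\left(\frac{14926}{3681} + 13633\right) - 10654} - \frac{13308}{24 \cdot \frac{1}{147}} = \frac{27817}{\left(14926 \cdot \frac{1}{3681} + 13633\right) - 10654} - \frac{13308}{24 \cdot \frac{1}{147}} = \frac{27817}{\left(\frac{14926}{3681} + 13633\right) - 10654} - \frac{13308}{\frac{8}{49}} = \frac{27817}{\frac{50197999}{3681} - 10654} - \frac{163023}{2} = \frac{27817}{\frac{10980625}{3681}} - \frac{163023}{2} = 27817 \cdot \frac{3681}{10980625} - \frac{163023}{2} = \frac{102394377}{10980625} - \frac{163023}{2} = - \frac{1789889640621}{21961250}$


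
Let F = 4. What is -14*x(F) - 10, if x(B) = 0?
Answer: -10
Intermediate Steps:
-14*x(F) - 10 = -14*0 - 10 = 0 - 10 = -10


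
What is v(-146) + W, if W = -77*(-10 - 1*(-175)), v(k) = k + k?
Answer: -12997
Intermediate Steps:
v(k) = 2*k
W = -12705 (W = -77*(-10 + 175) = -77*165 = -12705)
v(-146) + W = 2*(-146) - 12705 = -292 - 12705 = -12997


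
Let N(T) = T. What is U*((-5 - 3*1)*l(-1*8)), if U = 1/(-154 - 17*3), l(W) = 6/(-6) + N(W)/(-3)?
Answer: 8/123 ≈ 0.065041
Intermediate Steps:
l(W) = -1 - W/3 (l(W) = 6/(-6) + W/(-3) = 6*(-⅙) + W*(-⅓) = -1 - W/3)
U = -1/205 (U = 1/(-154 - 51) = 1/(-205) = -1/205 ≈ -0.0048781)
U*((-5 - 3*1)*l(-1*8)) = -(-5 - 3*1)*(-1 - (-1)*8/3)/205 = -(-5 - 3)*(-1 - ⅓*(-8))/205 = -(-8)*(-1 + 8/3)/205 = -(-8)*5/(205*3) = -1/205*(-40/3) = 8/123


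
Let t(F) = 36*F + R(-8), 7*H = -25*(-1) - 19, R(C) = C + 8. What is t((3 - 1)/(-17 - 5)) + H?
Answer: -186/77 ≈ -2.4156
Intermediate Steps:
R(C) = 8 + C
H = 6/7 (H = (-25*(-1) - 19)/7 = (25 - 19)/7 = (⅐)*6 = 6/7 ≈ 0.85714)
t(F) = 36*F (t(F) = 36*F + (8 - 8) = 36*F + 0 = 36*F)
t((3 - 1)/(-17 - 5)) + H = 36*((3 - 1)/(-17 - 5)) + 6/7 = 36*(2/(-22)) + 6/7 = 36*(2*(-1/22)) + 6/7 = 36*(-1/11) + 6/7 = -36/11 + 6/7 = -186/77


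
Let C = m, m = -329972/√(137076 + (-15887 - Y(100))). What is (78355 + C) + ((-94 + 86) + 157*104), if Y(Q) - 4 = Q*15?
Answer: 94675 - 329972*√119685/119685 ≈ 93721.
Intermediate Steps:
Y(Q) = 4 + 15*Q (Y(Q) = 4 + Q*15 = 4 + 15*Q)
m = -329972*√119685/119685 (m = -329972/√(137076 + (-15887 - (4 + 15*100))) = -329972/√(137076 + (-15887 - (4 + 1500))) = -329972/√(137076 + (-15887 - 1*1504)) = -329972/√(137076 + (-15887 - 1504)) = -329972/√(137076 - 17391) = -329972*√119685/119685 ≈ -953.80)
C = -329972*√119685/119685 ≈ -953.80
(78355 + C) + ((-94 + 86) + 157*104) = (78355 - 329972*√119685/119685) + ((-94 + 86) + 157*104) = (78355 - 329972*√119685/119685) + (-8 + 16328) = (78355 - 329972*√119685/119685) + 16320 = 94675 - 329972*√119685/119685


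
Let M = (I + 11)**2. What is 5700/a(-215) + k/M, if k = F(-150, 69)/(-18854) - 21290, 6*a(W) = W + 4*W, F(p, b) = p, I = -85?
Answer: -79249373201/2219756836 ≈ -35.702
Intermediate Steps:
a(W) = 5*W/6 (a(W) = (W + 4*W)/6 = (5*W)/6 = 5*W/6)
k = -200700755/9427 (k = -150/(-18854) - 21290 = -150*(-1/18854) - 21290 = 75/9427 - 21290 = -200700755/9427 ≈ -21290.)
M = 5476 (M = (-85 + 11)**2 = (-74)**2 = 5476)
5700/a(-215) + k/M = 5700/(((5/6)*(-215))) - 200700755/9427/5476 = 5700/(-1075/6) - 200700755/9427*1/5476 = 5700*(-6/1075) - 200700755/51622252 = -1368/43 - 200700755/51622252 = -79249373201/2219756836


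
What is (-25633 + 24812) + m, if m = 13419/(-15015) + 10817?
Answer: 7146501/715 ≈ 9995.1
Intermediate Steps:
m = 7733516/715 (m = 13419*(-1/15015) + 10817 = -639/715 + 10817 = 7733516/715 ≈ 10816.)
(-25633 + 24812) + m = (-25633 + 24812) + 7733516/715 = -821 + 7733516/715 = 7146501/715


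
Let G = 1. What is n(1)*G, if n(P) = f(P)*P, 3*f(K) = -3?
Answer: -1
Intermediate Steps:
f(K) = -1 (f(K) = (1/3)*(-3) = -1)
n(P) = -P
n(1)*G = -1*1*1 = -1*1 = -1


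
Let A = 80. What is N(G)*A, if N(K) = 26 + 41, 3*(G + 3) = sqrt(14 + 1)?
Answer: 5360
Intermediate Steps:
G = -3 + sqrt(15)/3 (G = -3 + sqrt(14 + 1)/3 = -3 + sqrt(15)/3 ≈ -1.7090)
N(K) = 67
N(G)*A = 67*80 = 5360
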